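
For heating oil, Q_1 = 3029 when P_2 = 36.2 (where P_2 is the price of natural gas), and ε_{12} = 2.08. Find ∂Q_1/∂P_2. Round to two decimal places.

174.04

ε = (∂Q_1/∂P_2)·(P_2/Q_1) ⇒ ∂Q_1/∂P_2 = ε·Q_1/P_2 = 2.08 × 3029/36.2 ≈ 174.04.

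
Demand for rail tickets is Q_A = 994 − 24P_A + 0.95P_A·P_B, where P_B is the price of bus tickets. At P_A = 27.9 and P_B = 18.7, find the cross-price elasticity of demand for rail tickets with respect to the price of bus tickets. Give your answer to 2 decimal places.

At P_A = 27.9 and P_B = 18.7: Q_A = 820.043.
∂Q_A/∂P_B = 0.95P_A = 0.95(27.9) = 26.5050.
ε = (∂Q_A/∂P_B)(P_B/Q_A) = 26.5050 × (18.7/820.043) ≈ 0.60.

0.60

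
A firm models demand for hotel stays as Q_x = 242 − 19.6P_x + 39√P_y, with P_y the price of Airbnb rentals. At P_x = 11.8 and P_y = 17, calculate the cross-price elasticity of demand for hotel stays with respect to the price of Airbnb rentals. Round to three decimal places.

At P_x = 11.8 and P_y = 17: Q_x = 171.521.
∂Q_x/∂P_y = 39/(2√P_y) = 39/(2√17) = 4.7294.
ε = (∂Q_x/∂P_y)(P_y/Q_x) = 4.7294 × (17/171.521) ≈ 0.469.
ε > 0: substitutes.

0.469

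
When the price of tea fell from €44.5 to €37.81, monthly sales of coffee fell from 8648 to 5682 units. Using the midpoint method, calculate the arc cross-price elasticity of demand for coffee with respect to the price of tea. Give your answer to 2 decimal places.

2.55

ΔQ_A = 5682 − 8648 = -2966; ΔP_B = 37.81 − 44.5 = -6.69.
Midpoints: Q̄_A = 7165.0, P̄_B = 41.16.
ε = (ΔQ_A/Q̄_A)/(ΔP_B/P̄_B) = (-2966/7165.0)/(-6.69/41.16) ≈ 2.55.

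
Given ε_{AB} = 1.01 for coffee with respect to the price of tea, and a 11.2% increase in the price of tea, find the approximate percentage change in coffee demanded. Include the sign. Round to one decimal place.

11.3%

%ΔQ ≈ ε × %ΔP of tea = 1.01 × (11.2%) = 11.3%.
Demand for coffee rises by about 11.3%.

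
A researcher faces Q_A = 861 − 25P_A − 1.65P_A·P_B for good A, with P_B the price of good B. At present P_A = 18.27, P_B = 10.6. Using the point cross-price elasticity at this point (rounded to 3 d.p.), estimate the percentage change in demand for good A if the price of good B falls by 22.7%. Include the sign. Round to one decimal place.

85.6%

At P_A = 18.27, P_B = 10.6: Q_A = 84.708.
∂Q_A/∂P_B = -1.65P_A = -30.1455.
ε = (∂Q_A/∂P_B)(P_B/Q_A) = -30.1455 × 10.6/84.708 ≈ -3.772.
%ΔQ_A ≈ ε × %ΔP_B = -3.772 × (-22.7%) = 85.6%.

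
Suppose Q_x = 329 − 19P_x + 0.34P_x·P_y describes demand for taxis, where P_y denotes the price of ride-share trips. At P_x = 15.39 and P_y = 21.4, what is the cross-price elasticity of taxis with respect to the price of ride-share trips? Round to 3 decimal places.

At P_x = 15.39 and P_y = 21.4: Q_x = 148.568.
∂Q_x/∂P_y = 0.34P_x = 0.34(15.39) = 5.2326.
ε = (∂Q_x/∂P_y)(P_y/Q_x) = 5.2326 × (21.4/148.568) ≈ 0.754.
ε > 0: substitutes.

0.754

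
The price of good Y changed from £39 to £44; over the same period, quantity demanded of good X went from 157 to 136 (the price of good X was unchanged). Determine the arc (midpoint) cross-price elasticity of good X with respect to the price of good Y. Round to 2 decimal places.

-1.19

ΔQ_X = 136 − 157 = -21; ΔP_Y = 44 − 39 = 5.
Midpoints: Q̄_X = 146.5, P̄_Y = 41.50.
ε = (ΔQ_X/Q̄_X)/(ΔP_Y/P̄_Y) = (-21/146.5)/(5/41.50) ≈ -1.19.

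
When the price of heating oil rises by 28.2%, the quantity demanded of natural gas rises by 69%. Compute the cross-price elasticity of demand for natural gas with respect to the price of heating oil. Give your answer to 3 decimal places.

2.447

ε = (%ΔQ of natural gas) / (%ΔP of heating oil) = (69%) / (28.2%) ≈ 2.447.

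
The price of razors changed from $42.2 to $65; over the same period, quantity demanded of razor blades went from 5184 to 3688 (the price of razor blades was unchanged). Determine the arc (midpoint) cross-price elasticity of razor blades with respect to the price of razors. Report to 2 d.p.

ΔQ_A = 3688 − 5184 = -1496; ΔP_B = 65 − 42.2 = 22.8.
Midpoints: Q̄_A = 4436.0, P̄_B = 53.60.
ε = (ΔQ_A/Q̄_A)/(ΔP_B/P̄_B) = (-1496/4436.0)/(22.8/53.60) ≈ -0.79.
ε < 0: razor blades and razors are complements.

-0.79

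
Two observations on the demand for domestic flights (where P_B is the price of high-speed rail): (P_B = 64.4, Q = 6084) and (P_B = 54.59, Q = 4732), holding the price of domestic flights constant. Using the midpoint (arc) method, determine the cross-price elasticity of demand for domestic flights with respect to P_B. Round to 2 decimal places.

ΔQ_A = 4732 − 6084 = -1352; ΔP_B = 54.59 − 64.4 = -9.81.
Midpoints: Q̄_A = 5408.0, P̄_B = 59.50.
ε = (ΔQ_A/Q̄_A)/(ΔP_B/P̄_B) = (-1352/5408.0)/(-9.81/59.50) ≈ 1.52.

1.52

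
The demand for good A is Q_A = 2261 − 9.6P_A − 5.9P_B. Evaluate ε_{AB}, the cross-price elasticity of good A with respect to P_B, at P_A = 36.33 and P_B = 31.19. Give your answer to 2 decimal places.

At P_A = 36.33 and P_B = 31.19: Q_A = 1728.211.
∂Q_A/∂P_B = -5.9.
ε = (∂Q_A/∂P_B)(P_B/Q_A) = -5.9 × (31.19/1728.211) ≈ -0.11.

-0.11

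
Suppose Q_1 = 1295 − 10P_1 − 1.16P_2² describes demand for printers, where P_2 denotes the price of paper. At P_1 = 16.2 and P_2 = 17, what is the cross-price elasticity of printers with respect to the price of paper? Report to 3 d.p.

At P_1 = 16.2 and P_2 = 17: Q_1 = 797.76.
∂Q_1/∂P_2 = -2.32P_2 = -2.32(17) = -39.4400.
ε = (∂Q_1/∂P_2)(P_2/Q_1) = -39.4400 × (17/797.76) ≈ -0.840.
ε < 0: complements.

-0.840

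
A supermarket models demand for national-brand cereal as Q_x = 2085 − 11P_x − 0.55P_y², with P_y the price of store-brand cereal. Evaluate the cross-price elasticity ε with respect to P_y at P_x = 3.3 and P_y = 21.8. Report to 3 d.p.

At P_x = 3.3 and P_y = 21.8: Q_x = 1787.318.
∂Q_x/∂P_y = -1.1P_y = -1.1(21.8) = -23.9800.
ε = (∂Q_x/∂P_y)(P_y/Q_x) = -23.9800 × (21.8/1787.318) ≈ -0.292.

-0.292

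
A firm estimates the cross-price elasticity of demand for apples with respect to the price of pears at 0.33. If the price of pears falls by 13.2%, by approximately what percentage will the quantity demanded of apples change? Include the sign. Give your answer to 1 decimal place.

-4.4%

%ΔQ ≈ ε × %ΔP of pears = 0.33 × (-13.2%) = -4.4%.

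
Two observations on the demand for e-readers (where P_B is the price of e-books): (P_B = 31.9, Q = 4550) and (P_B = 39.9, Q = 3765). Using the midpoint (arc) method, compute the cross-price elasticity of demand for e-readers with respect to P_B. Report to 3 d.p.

ΔQ_A = 3765 − 4550 = -785; ΔP_B = 39.9 − 31.9 = 8.
Midpoints: Q̄_A = 4157.5, P̄_B = 35.90.
ε = (ΔQ_A/Q̄_A)/(ΔP_B/P̄_B) = (-785/4157.5)/(8/35.90) ≈ -0.847.
ε < 0: e-readers and e-books are complements.

-0.847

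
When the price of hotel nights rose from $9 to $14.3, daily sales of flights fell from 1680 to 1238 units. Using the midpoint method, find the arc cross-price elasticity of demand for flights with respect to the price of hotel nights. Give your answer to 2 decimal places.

ΔQ_A = 1238 − 1680 = -442; ΔP_B = 14.3 − 9 = 5.3.
Midpoints: Q̄_A = 1459.0, P̄_B = 11.65.
ε = (ΔQ_A/Q̄_A)/(ΔP_B/P̄_B) = (-442/1459.0)/(5.3/11.65) ≈ -0.67.
ε < 0: flights and hotel nights are complements.

-0.67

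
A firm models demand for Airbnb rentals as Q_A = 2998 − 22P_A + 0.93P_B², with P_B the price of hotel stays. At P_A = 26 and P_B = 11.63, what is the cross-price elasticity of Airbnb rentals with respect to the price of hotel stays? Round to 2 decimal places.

0.10

At P_A = 26 and P_B = 11.63: Q_A = 2551.789.
∂Q_A/∂P_B = 1.86P_B = 1.86(11.63) = 21.6318.
ε = (∂Q_A/∂P_B)(P_B/Q_A) = 21.6318 × (11.63/2551.789) ≈ 0.10.
ε > 0: substitutes.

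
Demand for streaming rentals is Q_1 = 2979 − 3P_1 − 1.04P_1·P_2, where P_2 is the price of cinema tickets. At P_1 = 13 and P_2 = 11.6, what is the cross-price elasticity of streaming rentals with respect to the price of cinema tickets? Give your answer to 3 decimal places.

At P_1 = 13 and P_2 = 11.6: Q_1 = 2783.168.
∂Q_1/∂P_2 = -1.04P_1 = -1.04(13) = -13.5200.
ε = (∂Q_1/∂P_2)(P_2/Q_1) = -13.5200 × (11.6/2783.168) ≈ -0.056.
ε < 0: complements.

-0.056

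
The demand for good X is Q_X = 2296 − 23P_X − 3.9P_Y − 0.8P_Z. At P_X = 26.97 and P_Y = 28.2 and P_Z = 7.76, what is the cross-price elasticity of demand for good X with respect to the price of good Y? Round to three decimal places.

At P_X = 26.97 and P_Y = 28.2 and P_Z = 7.76: Q_X = 1559.502.
∂Q_X/∂P_Y = -3.9.
ε = (∂Q_X/∂P_Y)(P_Y/Q_X) = -3.9 × (28.2/1559.502) ≈ -0.071.

-0.071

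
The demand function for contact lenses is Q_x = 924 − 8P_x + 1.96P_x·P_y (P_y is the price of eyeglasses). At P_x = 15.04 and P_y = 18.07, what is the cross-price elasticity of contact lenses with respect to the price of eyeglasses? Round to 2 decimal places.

0.40

At P_x = 15.04 and P_y = 18.07: Q_x = 1336.355.
∂Q_x/∂P_y = 1.96P_x = 1.96(15.04) = 29.4784.
ε = (∂Q_x/∂P_y)(P_y/Q_x) = 29.4784 × (18.07/1336.355) ≈ 0.40.
ε > 0: substitutes.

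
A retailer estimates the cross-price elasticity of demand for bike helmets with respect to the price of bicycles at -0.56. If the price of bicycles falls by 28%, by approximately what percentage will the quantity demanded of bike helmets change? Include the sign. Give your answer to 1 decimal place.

15.7%

%ΔQ ≈ ε × %ΔP of bicycles = -0.56 × (-28%) = 15.7%.
Demand for bike helmets rises by about 15.7%.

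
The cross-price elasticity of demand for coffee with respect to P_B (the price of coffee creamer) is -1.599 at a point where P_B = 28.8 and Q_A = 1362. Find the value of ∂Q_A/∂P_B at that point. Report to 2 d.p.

-75.62

ε = (∂Q_A/∂P_B)·(P_B/Q_A) ⇒ ∂Q_A/∂P_B = ε·Q_A/P_B = -1.599 × 1362/28.8 ≈ -75.62.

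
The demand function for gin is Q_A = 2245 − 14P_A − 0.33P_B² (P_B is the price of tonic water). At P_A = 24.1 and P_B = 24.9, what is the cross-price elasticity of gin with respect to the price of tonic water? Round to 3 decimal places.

At P_A = 24.1 and P_B = 24.9: Q_A = 1702.997.
∂Q_A/∂P_B = -0.66P_B = -0.66(24.9) = -16.4340.
ε = (∂Q_A/∂P_B)(P_B/Q_A) = -16.4340 × (24.9/1702.997) ≈ -0.240.

-0.240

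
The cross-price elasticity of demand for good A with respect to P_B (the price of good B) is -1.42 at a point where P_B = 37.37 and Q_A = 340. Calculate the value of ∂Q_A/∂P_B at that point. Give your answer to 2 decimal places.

ε = (∂Q_A/∂P_B)·(P_B/Q_A) ⇒ ∂Q_A/∂P_B = ε·Q_A/P_B = -1.42 × 340/37.37 ≈ -12.92.

-12.92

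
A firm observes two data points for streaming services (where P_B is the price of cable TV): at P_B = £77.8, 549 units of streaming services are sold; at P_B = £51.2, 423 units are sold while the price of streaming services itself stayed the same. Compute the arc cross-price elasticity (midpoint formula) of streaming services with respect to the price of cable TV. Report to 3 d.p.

ΔQ_A = 423 − 549 = -126; ΔP_B = 51.2 − 77.8 = -26.6.
Midpoints: Q̄_A = 486.0, P̄_B = 64.50.
ε = (ΔQ_A/Q̄_A)/(ΔP_B/P̄_B) = (-126/486.0)/(-26.6/64.50) ≈ 0.629.

0.629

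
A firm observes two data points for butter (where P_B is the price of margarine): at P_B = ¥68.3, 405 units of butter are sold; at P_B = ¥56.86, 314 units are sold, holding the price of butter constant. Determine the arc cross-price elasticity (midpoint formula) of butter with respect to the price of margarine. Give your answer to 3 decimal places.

ΔQ_A = 314 − 405 = -91; ΔP_B = 56.86 − 68.3 = -11.44.
Midpoints: Q̄_A = 359.5, P̄_B = 62.58.
ε = (ΔQ_A/Q̄_A)/(ΔP_B/P̄_B) = (-91/359.5)/(-11.44/62.58) ≈ 1.385.

1.385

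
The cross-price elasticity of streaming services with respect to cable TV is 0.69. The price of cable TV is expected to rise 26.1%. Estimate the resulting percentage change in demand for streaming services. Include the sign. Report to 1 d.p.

18.0%

%ΔQ ≈ ε × %ΔP of cable TV = 0.69 × (26.1%) = 18.0%.
Demand for streaming services rises by about 18.0%.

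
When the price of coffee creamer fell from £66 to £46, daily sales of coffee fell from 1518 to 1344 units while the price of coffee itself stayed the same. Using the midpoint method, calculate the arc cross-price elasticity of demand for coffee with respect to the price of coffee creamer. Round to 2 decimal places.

ΔQ_A = 1344 − 1518 = -174; ΔP_B = 46 − 66 = -20.
Midpoints: Q̄_A = 1431.0, P̄_B = 56.00.
ε = (ΔQ_A/Q̄_A)/(ΔP_B/P̄_B) = (-174/1431.0)/(-20/56.00) ≈ 0.34.
ε > 0: coffee and coffee creamer are substitutes.

0.34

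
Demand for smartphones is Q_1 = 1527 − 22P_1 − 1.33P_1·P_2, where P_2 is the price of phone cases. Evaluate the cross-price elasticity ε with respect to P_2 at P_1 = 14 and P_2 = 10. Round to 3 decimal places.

-0.180

At P_1 = 14 and P_2 = 10: Q_1 = 1032.8.
∂Q_1/∂P_2 = -1.33P_1 = -1.33(14) = -18.6200.
ε = (∂Q_1/∂P_2)(P_2/Q_1) = -18.6200 × (10/1032.8) ≈ -0.180.
ε < 0: complements.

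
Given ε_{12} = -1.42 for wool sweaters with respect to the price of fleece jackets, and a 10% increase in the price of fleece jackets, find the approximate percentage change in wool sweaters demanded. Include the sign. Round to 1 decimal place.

%ΔQ ≈ ε × %ΔP of fleece jackets = -1.42 × (10%) = -14.2%.

-14.2%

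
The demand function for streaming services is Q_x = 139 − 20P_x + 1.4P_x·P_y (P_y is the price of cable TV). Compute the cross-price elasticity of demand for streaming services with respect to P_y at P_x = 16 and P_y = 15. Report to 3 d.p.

At P_x = 16 and P_y = 15: Q_x = 155.
∂Q_x/∂P_y = 1.4P_x = 1.4(16) = 22.4000.
ε = (∂Q_x/∂P_y)(P_y/Q_x) = 22.4000 × (15/155) ≈ 2.168.

2.168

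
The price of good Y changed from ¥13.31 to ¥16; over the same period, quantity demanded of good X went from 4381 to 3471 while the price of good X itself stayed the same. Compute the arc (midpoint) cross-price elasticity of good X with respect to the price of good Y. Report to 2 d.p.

-1.26

ΔQ_X = 3471 − 4381 = -910; ΔP_Y = 16 − 13.31 = 2.69.
Midpoints: Q̄_X = 3926.0, P̄_Y = 14.66.
ε = (ΔQ_X/Q̄_X)/(ΔP_Y/P̄_Y) = (-910/3926.0)/(2.69/14.66) ≈ -1.26.
ε < 0: good X and good Y are complements.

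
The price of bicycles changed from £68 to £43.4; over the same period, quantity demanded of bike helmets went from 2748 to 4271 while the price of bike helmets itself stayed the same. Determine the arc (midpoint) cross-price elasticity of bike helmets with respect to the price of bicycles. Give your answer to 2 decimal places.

-0.98

ΔQ_A = 4271 − 2748 = 1523; ΔP_B = 43.4 − 68 = -24.6.
Midpoints: Q̄_A = 3509.5, P̄_B = 55.70.
ε = (ΔQ_A/Q̄_A)/(ΔP_B/P̄_B) = (1523/3509.5)/(-24.6/55.70) ≈ -0.98.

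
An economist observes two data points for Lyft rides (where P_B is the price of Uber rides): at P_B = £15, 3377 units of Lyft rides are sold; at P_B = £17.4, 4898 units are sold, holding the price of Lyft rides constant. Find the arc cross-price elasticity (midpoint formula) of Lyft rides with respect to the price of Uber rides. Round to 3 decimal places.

2.481

ΔQ_A = 4898 − 3377 = 1521; ΔP_B = 17.4 − 15 = 2.4.
Midpoints: Q̄_A = 4137.5, P̄_B = 16.20.
ε = (ΔQ_A/Q̄_A)/(ΔP_B/P̄_B) = (1521/4137.5)/(2.4/16.20) ≈ 2.481.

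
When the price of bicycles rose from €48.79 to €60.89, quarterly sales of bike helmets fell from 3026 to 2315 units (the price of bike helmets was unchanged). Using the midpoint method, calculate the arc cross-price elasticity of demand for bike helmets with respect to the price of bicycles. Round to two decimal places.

-1.21

ΔQ_A = 2315 − 3026 = -711; ΔP_B = 60.89 − 48.79 = 12.1.
Midpoints: Q̄_A = 2670.5, P̄_B = 54.84.
ε = (ΔQ_A/Q̄_A)/(ΔP_B/P̄_B) = (-711/2670.5)/(12.1/54.84) ≈ -1.21.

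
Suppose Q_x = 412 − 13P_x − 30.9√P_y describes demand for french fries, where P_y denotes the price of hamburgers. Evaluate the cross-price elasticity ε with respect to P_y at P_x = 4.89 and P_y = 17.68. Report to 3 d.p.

-0.297

At P_x = 4.89 and P_y = 17.68: Q_x = 218.503.
∂Q_x/∂P_y = -30.9/(2√P_y) = -30.9/(2√17.68) = -3.6744.
ε = (∂Q_x/∂P_y)(P_y/Q_x) = -3.6744 × (17.68/218.503) ≈ -0.297.
ε < 0: complements.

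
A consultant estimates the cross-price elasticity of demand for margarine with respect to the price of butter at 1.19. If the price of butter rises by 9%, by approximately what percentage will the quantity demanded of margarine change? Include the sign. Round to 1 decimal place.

%ΔQ ≈ ε × %ΔP of butter = 1.19 × (9%) = 10.7%.
Demand for margarine rises by about 10.7%.

10.7%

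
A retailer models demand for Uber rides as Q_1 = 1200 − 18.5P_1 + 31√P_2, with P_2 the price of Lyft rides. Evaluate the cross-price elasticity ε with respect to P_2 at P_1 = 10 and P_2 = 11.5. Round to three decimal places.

At P_1 = 10 and P_2 = 11.5: Q_1 = 1120.126.
∂Q_1/∂P_2 = 31/(2√P_2) = 31/(2√11.5) = 4.5707.
ε = (∂Q_1/∂P_2)(P_2/Q_1) = 4.5707 × (11.5/1120.126) ≈ 0.047.

0.047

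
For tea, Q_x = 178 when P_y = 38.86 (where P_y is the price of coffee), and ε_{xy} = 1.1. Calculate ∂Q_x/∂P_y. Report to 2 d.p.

ε = (∂Q_x/∂P_y)·(P_y/Q_x) ⇒ ∂Q_x/∂P_y = ε·Q_x/P_y = 1.1 × 178/38.86 ≈ 5.04.

5.04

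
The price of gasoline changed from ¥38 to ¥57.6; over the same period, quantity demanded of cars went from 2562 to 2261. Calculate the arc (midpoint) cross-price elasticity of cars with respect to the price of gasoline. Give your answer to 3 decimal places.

-0.304

ΔQ_A = 2261 − 2562 = -301; ΔP_B = 57.6 − 38 = 19.6.
Midpoints: Q̄_A = 2411.5, P̄_B = 47.80.
ε = (ΔQ_A/Q̄_A)/(ΔP_B/P̄_B) = (-301/2411.5)/(19.6/47.80) ≈ -0.304.
ε < 0: cars and gasoline are complements.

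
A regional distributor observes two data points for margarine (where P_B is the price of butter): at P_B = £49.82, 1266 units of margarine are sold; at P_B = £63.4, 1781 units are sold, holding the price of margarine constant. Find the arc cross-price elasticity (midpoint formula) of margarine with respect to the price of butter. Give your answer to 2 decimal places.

1.41

ΔQ_A = 1781 − 1266 = 515; ΔP_B = 63.4 − 49.82 = 13.58.
Midpoints: Q̄_A = 1523.5, P̄_B = 56.61.
ε = (ΔQ_A/Q̄_A)/(ΔP_B/P̄_B) = (515/1523.5)/(13.58/56.61) ≈ 1.41.
ε > 0: margarine and butter are substitutes.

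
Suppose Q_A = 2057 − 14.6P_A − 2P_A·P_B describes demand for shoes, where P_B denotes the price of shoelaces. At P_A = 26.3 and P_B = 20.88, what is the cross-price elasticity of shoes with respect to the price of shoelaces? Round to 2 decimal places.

At P_A = 26.3 and P_B = 20.88: Q_A = 574.732.
∂Q_A/∂P_B = -2P_A = -2(26.3) = -52.6000.
ε = (∂Q_A/∂P_B)(P_B/Q_A) = -52.6000 × (20.88/574.732) ≈ -1.91.
ε < 0: complements.

-1.91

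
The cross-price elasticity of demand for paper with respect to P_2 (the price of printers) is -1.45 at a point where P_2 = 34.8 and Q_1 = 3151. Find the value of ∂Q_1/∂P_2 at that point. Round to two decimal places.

-131.29

ε = (∂Q_1/∂P_2)·(P_2/Q_1) ⇒ ∂Q_1/∂P_2 = ε·Q_1/P_2 = -1.45 × 3151/34.8 ≈ -131.29.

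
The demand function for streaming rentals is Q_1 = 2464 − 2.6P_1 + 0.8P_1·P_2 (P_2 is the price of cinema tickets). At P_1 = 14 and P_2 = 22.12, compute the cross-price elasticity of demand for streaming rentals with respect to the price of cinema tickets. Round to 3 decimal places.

At P_1 = 14 and P_2 = 22.12: Q_1 = 2675.344.
∂Q_1/∂P_2 = 0.8P_1 = 0.8(14) = 11.2000.
ε = (∂Q_1/∂P_2)(P_2/Q_1) = 11.2000 × (22.12/2675.344) ≈ 0.093.
ε > 0: substitutes.

0.093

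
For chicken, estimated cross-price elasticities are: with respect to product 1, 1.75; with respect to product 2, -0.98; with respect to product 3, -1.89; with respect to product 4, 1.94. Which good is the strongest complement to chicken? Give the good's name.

product 3

Complements have ε < 0. The most negative value is -1.89 (product 3).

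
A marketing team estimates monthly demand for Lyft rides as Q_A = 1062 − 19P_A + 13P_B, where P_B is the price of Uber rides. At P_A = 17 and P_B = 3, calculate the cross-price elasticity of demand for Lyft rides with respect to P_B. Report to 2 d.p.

At P_A = 17 and P_B = 3: Q_A = 778.
∂Q_A/∂P_B = 13.
ε = (∂Q_A/∂P_B)(P_B/Q_A) = 13 × (3/778) ≈ 0.05.

0.05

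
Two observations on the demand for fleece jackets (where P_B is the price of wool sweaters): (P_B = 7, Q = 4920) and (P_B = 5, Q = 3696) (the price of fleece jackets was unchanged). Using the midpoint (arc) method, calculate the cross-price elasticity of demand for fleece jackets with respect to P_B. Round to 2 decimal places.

ΔQ_A = 3696 − 4920 = -1224; ΔP_B = 5 − 7 = -2.
Midpoints: Q̄_A = 4308.0, P̄_B = 6.00.
ε = (ΔQ_A/Q̄_A)/(ΔP_B/P̄_B) = (-1224/4308.0)/(-2/6.00) ≈ 0.85.
ε > 0: fleece jackets and wool sweaters are substitutes.

0.85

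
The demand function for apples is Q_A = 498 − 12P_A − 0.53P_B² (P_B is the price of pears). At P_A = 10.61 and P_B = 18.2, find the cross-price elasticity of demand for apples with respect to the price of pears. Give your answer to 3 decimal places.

At P_A = 10.61 and P_B = 18.2: Q_A = 195.123.
∂Q_A/∂P_B = -1.06P_B = -1.06(18.2) = -19.2920.
ε = (∂Q_A/∂P_B)(P_B/Q_A) = -19.2920 × (18.2/195.123) ≈ -1.799.
ε < 0: complements.

-1.799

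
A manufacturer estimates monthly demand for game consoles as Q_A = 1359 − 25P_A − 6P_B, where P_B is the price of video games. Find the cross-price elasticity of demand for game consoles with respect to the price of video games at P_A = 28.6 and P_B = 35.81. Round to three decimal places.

At P_A = 28.6 and P_B = 35.81: Q_A = 429.14.
∂Q_A/∂P_B = -6.
ε = (∂Q_A/∂P_B)(P_B/Q_A) = -6 × (35.81/429.14) ≈ -0.501.
Since ε < 0, game consoles and video games are complements.

-0.501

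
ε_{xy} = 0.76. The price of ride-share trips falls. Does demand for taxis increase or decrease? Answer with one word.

ε > 0 and the price of ride-share trips falls, so the quantity of taxis moves in the same direction: it decreases.

decrease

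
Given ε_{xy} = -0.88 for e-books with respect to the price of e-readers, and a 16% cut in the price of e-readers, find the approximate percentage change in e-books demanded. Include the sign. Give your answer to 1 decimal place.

14.1%

%ΔQ ≈ ε × %ΔP of e-readers = -0.88 × (-16%) = 14.1%.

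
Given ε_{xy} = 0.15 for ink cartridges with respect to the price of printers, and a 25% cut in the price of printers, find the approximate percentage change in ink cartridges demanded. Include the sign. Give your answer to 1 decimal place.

-3.8%

%ΔQ ≈ ε × %ΔP of printers = 0.15 × (-25%) = -3.8%.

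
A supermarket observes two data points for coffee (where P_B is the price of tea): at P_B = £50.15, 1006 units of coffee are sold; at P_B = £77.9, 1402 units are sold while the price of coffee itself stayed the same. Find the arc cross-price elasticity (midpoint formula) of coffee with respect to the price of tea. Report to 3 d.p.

0.759

ΔQ_A = 1402 − 1006 = 396; ΔP_B = 77.9 − 50.15 = 27.75.
Midpoints: Q̄_A = 1204.0, P̄_B = 64.03.
ε = (ΔQ_A/Q̄_A)/(ΔP_B/P̄_B) = (396/1204.0)/(27.75/64.03) ≈ 0.759.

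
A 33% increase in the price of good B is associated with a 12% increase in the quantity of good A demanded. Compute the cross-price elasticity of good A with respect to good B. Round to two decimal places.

ε = (%ΔQ of good A) / (%ΔP of good B) = (12%) / (33%) ≈ 0.36.

0.36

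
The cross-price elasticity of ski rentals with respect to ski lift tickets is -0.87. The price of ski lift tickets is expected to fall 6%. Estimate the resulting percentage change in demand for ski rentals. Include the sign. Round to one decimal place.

%ΔQ ≈ ε × %ΔP of ski lift tickets = -0.87 × (-6%) = 5.2%.

5.2%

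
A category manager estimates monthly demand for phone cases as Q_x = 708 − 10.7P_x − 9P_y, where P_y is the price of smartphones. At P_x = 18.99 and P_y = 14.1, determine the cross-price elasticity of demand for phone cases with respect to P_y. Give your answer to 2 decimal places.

-0.34

At P_x = 18.99 and P_y = 14.1: Q_x = 377.907.
∂Q_x/∂P_y = -9.
ε = (∂Q_x/∂P_y)(P_y/Q_x) = -9 × (14.1/377.907) ≈ -0.34.
Since ε < 0, phone cases and smartphones are complements.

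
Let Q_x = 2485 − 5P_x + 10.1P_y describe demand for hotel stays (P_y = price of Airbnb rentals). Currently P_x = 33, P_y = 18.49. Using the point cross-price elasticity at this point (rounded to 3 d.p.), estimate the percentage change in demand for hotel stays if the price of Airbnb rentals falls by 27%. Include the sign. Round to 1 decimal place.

-2.0%

At P_x = 33, P_y = 18.49: Q_x = 2506.749.
∂Q_x/∂P_y = 10.1.
ε = (∂Q_x/∂P_y)(P_y/Q_x) = 10.1000 × 18.49/2506.749 ≈ 0.074.
%ΔQ_x ≈ ε × %ΔP_y = 0.074 × (-27%) = -2.0%.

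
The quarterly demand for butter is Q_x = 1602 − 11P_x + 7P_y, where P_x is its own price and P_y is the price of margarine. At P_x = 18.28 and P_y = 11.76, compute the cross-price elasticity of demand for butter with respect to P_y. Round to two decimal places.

0.06

At P_x = 18.28 and P_y = 11.76: Q_x = 1483.24.
∂Q_x/∂P_y = 7.
ε = (∂Q_x/∂P_y)(P_y/Q_x) = 7 × (11.76/1483.24) ≈ 0.06.
Since ε > 0, butter and margarine are substitutes.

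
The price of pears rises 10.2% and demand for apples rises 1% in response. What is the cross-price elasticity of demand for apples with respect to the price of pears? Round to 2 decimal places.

ε = (%ΔQ of apples) / (%ΔP of pears) = (1%) / (10.2%) ≈ 0.10.
Positive cross-price elasticity: substitutes.

0.10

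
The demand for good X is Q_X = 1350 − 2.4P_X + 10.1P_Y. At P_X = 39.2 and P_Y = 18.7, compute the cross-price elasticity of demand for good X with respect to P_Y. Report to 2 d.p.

At P_X = 39.2 and P_Y = 18.7: Q_X = 1444.79.
∂Q_X/∂P_Y = 10.1.
ε = (∂Q_X/∂P_Y)(P_Y/Q_X) = 10.1 × (18.7/1444.79) ≈ 0.13.
Since ε > 0, good X and good Y are substitutes.

0.13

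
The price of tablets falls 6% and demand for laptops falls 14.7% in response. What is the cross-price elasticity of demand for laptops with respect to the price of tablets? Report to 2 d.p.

ε = (%ΔQ of laptops) / (%ΔP of tablets) = (-14.7%) / (-6%) ≈ 2.45.
Positive cross-price elasticity: substitutes.

2.45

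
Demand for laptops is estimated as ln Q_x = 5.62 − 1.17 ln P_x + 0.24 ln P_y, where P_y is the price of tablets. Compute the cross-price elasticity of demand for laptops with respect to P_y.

0.24

In a log-linear (constant-elasticity) demand function, the coefficient on ln P_y is the cross-price elasticity.
ε = 0.24. Positive, so laptops and tablets are substitutes.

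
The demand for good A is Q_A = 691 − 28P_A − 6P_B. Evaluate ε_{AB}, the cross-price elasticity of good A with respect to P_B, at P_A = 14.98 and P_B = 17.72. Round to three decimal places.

At P_A = 14.98 and P_B = 17.72: Q_A = 165.24.
∂Q_A/∂P_B = -6.
ε = (∂Q_A/∂P_B)(P_B/Q_A) = -6 × (17.72/165.24) ≈ -0.643.
Since ε < 0, good A and good B are complements.

-0.643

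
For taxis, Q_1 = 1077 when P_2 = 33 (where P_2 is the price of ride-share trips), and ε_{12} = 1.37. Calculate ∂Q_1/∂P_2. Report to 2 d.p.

ε = (∂Q_1/∂P_2)·(P_2/Q_1) ⇒ ∂Q_1/∂P_2 = ε·Q_1/P_2 = 1.37 × 1077/33 ≈ 44.71.

44.71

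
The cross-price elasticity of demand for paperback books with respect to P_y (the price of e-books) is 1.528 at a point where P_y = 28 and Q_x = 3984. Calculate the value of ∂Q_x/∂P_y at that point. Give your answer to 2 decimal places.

217.41

ε = (∂Q_x/∂P_y)·(P_y/Q_x) ⇒ ∂Q_x/∂P_y = ε·Q_x/P_y = 1.528 × 3984/28 ≈ 217.41.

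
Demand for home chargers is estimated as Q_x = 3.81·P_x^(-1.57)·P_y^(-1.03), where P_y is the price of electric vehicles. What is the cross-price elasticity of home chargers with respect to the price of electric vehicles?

In a log-linear (constant-elasticity) demand function, the coefficient on the exponent of P_y is the cross-price elasticity.
ε = -1.03. Negative, so home chargers and electric vehicles are complements.

-1.03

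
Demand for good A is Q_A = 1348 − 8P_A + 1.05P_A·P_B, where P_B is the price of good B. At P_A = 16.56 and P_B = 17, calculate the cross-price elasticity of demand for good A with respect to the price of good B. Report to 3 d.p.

At P_A = 16.56 and P_B = 17: Q_A = 1511.116.
∂Q_A/∂P_B = 1.05P_A = 1.05(16.56) = 17.3880.
ε = (∂Q_A/∂P_B)(P_B/Q_A) = 17.3880 × (17/1511.116) ≈ 0.196.
ε > 0: substitutes.

0.196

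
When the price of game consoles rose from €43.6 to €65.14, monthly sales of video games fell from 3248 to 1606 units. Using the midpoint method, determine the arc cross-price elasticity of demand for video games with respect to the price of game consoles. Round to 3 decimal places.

-1.708

ΔQ_A = 1606 − 3248 = -1642; ΔP_B = 65.14 − 43.6 = 21.54.
Midpoints: Q̄_A = 2427.0, P̄_B = 54.37.
ε = (ΔQ_A/Q̄_A)/(ΔP_B/P̄_B) = (-1642/2427.0)/(21.54/54.37) ≈ -1.708.
ε < 0: video games and game consoles are complements.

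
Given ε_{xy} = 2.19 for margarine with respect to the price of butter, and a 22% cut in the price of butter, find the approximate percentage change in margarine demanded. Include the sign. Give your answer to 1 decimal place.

%ΔQ ≈ ε × %ΔP of butter = 2.19 × (-22%) = -48.2%.
Demand for margarine falls by about 48.2%.

-48.2%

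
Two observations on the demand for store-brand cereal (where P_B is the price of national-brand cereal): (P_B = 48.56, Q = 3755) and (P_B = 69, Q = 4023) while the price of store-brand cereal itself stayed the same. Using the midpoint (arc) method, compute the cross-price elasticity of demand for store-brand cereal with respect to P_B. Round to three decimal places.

ΔQ_A = 4023 − 3755 = 268; ΔP_B = 69 − 48.56 = 20.44.
Midpoints: Q̄_A = 3889.0, P̄_B = 58.78.
ε = (ΔQ_A/Q̄_A)/(ΔP_B/P̄_B) = (268/3889.0)/(20.44/58.78) ≈ 0.198.

0.198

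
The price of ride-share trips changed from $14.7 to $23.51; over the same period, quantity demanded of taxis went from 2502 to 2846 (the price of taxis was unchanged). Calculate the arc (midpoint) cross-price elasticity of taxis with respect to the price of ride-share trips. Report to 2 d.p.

0.28

ΔQ_A = 2846 − 2502 = 344; ΔP_B = 23.51 − 14.7 = 8.81.
Midpoints: Q̄_A = 2674.0, P̄_B = 19.11.
ε = (ΔQ_A/Q̄_A)/(ΔP_B/P̄_B) = (344/2674.0)/(8.81/19.11) ≈ 0.28.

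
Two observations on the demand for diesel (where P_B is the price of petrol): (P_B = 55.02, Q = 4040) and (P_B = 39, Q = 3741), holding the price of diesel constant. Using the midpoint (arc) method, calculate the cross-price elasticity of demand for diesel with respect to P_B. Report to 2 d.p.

0.23

ΔQ_A = 3741 − 4040 = -299; ΔP_B = 39 − 55.02 = -16.02.
Midpoints: Q̄_A = 3890.5, P̄_B = 47.01.
ε = (ΔQ_A/Q̄_A)/(ΔP_B/P̄_B) = (-299/3890.5)/(-16.02/47.01) ≈ 0.23.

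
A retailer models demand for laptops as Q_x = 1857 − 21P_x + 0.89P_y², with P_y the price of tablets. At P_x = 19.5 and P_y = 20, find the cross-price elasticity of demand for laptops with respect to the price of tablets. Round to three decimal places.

0.395

At P_x = 19.5 and P_y = 20: Q_x = 1803.5.
∂Q_x/∂P_y = 1.78P_y = 1.78(20) = 35.6000.
ε = (∂Q_x/∂P_y)(P_y/Q_x) = 35.6000 × (20/1803.5) ≈ 0.395.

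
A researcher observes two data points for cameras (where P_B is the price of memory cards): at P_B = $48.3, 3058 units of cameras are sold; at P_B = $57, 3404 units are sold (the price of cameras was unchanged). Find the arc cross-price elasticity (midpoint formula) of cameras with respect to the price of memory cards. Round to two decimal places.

ΔQ_A = 3404 − 3058 = 346; ΔP_B = 57 − 48.3 = 8.7.
Midpoints: Q̄_A = 3231.0, P̄_B = 52.65.
ε = (ΔQ_A/Q̄_A)/(ΔP_B/P̄_B) = (346/3231.0)/(8.7/52.65) ≈ 0.65.

0.65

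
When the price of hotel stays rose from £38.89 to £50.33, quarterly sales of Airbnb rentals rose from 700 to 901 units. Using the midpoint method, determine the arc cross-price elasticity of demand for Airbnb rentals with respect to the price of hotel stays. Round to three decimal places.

0.979

ΔQ_A = 901 − 700 = 201; ΔP_B = 50.33 − 38.89 = 11.44.
Midpoints: Q̄_A = 800.5, P̄_B = 44.61.
ε = (ΔQ_A/Q̄_A)/(ΔP_B/P̄_B) = (201/800.5)/(11.44/44.61) ≈ 0.979.
ε > 0: Airbnb rentals and hotel stays are substitutes.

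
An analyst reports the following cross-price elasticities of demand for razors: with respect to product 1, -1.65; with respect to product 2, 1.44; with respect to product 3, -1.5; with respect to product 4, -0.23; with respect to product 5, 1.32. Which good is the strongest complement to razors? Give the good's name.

Complements have ε < 0. The most negative value is -1.65 (product 1).

product 1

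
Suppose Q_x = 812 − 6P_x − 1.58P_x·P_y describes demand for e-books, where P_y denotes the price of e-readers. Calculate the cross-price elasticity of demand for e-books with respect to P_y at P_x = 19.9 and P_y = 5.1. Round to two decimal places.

-0.30

At P_x = 19.9 and P_y = 5.1: Q_x = 532.246.
∂Q_x/∂P_y = -1.58P_x = -1.58(19.9) = -31.4420.
ε = (∂Q_x/∂P_y)(P_y/Q_x) = -31.4420 × (5.1/532.246) ≈ -0.30.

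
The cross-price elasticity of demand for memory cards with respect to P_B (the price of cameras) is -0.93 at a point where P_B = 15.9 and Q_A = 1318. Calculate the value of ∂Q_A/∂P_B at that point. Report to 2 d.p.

-77.09

ε = (∂Q_A/∂P_B)·(P_B/Q_A) ⇒ ∂Q_A/∂P_B = ε·Q_A/P_B = -0.93 × 1318/15.9 ≈ -77.09.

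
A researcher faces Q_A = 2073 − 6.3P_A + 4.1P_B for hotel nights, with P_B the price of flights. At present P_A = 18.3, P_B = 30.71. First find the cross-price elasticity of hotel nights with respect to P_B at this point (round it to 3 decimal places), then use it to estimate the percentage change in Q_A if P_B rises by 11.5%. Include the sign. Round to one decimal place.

At P_A = 18.3, P_B = 30.71: Q_A = 2083.621.
∂Q_A/∂P_B = 4.1.
ε = (∂Q_A/∂P_B)(P_B/Q_A) = 4.1000 × 30.71/2083.621 ≈ 0.060.
%ΔQ_A ≈ ε × %ΔP_B = 0.060 × (11.5%) = 0.7%.

0.7%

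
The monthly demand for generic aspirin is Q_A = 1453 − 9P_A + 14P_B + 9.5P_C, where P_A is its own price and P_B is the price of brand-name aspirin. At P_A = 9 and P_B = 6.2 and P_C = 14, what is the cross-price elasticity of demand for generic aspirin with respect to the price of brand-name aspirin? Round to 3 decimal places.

0.055

At P_A = 9 and P_B = 6.2 and P_C = 14: Q_A = 1591.8.
∂Q_A/∂P_B = 14.
ε = (∂Q_A/∂P_B)(P_B/Q_A) = 14 × (6.2/1591.8) ≈ 0.055.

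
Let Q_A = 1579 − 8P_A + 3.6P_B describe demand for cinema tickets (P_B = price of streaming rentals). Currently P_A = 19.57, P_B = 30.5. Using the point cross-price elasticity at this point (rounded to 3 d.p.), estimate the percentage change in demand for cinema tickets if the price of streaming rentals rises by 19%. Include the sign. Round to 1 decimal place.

At P_A = 19.57, P_B = 30.5: Q_A = 1532.24.
∂Q_A/∂P_B = 3.6.
ε = (∂Q_A/∂P_B)(P_B/Q_A) = 3.6000 × 30.5/1532.24 ≈ 0.072.
%ΔQ_A ≈ ε × %ΔP_B = 0.072 × (19%) = 1.4%.

1.4%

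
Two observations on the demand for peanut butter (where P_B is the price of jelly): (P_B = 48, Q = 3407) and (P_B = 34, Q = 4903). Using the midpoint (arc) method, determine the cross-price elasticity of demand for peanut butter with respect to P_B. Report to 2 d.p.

-1.05

ΔQ_A = 4903 − 3407 = 1496; ΔP_B = 34 − 48 = -14.
Midpoints: Q̄_A = 4155.0, P̄_B = 41.00.
ε = (ΔQ_A/Q̄_A)/(ΔP_B/P̄_B) = (1496/4155.0)/(-14/41.00) ≈ -1.05.
ε < 0: peanut butter and jelly are complements.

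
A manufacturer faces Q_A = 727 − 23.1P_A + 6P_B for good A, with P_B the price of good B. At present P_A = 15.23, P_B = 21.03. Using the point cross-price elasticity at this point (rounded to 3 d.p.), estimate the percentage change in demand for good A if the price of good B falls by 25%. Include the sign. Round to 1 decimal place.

-6.3%

At P_A = 15.23, P_B = 21.03: Q_A = 501.367.
∂Q_A/∂P_B = 6.
ε = (∂Q_A/∂P_B)(P_B/Q_A) = 6.0000 × 21.03/501.367 ≈ 0.252.
%ΔQ_A ≈ ε × %ΔP_B = 0.252 × (-25%) = -6.3%.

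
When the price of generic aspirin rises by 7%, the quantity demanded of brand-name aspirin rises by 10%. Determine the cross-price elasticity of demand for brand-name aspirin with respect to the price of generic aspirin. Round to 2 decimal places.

ε = (%ΔQ of brand-name aspirin) / (%ΔP of generic aspirin) = (10%) / (7%) ≈ 1.43.
Positive cross-price elasticity: substitutes.

1.43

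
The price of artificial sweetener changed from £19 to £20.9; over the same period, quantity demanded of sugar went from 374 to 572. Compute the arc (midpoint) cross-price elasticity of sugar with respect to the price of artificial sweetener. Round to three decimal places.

4.395

ΔQ_A = 572 − 374 = 198; ΔP_B = 20.9 − 19 = 1.9.
Midpoints: Q̄_A = 473.0, P̄_B = 19.95.
ε = (ΔQ_A/Q̄_A)/(ΔP_B/P̄_B) = (198/473.0)/(1.9/19.95) ≈ 4.395.
ε > 0: sugar and artificial sweetener are substitutes.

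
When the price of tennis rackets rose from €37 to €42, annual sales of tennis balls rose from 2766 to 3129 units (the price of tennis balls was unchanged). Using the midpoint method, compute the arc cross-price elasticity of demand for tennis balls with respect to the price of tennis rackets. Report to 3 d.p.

0.973

ΔQ_A = 3129 − 2766 = 363; ΔP_B = 42 − 37 = 5.
Midpoints: Q̄_A = 2947.5, P̄_B = 39.50.
ε = (ΔQ_A/Q̄_A)/(ΔP_B/P̄_B) = (363/2947.5)/(5/39.50) ≈ 0.973.
ε > 0: tennis balls and tennis rackets are substitutes.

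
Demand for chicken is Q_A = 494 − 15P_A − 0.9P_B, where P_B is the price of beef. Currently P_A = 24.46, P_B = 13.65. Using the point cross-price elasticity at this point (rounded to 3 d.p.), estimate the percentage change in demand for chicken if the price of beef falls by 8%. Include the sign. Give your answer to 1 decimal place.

0.9%

At P_A = 24.46, P_B = 13.65: Q_A = 114.815.
∂Q_A/∂P_B = -0.9.
ε = (∂Q_A/∂P_B)(P_B/Q_A) = -0.9000 × 13.65/114.815 ≈ -0.107.
%ΔQ_A ≈ ε × %ΔP_B = -0.107 × (-8%) = 0.9%.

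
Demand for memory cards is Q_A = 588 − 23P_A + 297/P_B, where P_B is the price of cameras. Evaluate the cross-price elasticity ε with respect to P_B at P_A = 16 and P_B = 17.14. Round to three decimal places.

At P_A = 16 and P_B = 17.14: Q_A = 237.328.
∂Q_A/∂P_B = −297/P_B² = -1.0110.
ε = (∂Q_A/∂P_B)(P_B/Q_A) = -1.0110 × (17.14/237.328) ≈ -0.073.

-0.073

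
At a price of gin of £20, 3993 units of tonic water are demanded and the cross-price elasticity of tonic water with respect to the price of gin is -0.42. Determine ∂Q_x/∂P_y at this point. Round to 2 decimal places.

ε = (∂Q_x/∂P_y)·(P_y/Q_x) ⇒ ∂Q_x/∂P_y = ε·Q_x/P_y = -0.42 × 3993/20 ≈ -83.85.

-83.85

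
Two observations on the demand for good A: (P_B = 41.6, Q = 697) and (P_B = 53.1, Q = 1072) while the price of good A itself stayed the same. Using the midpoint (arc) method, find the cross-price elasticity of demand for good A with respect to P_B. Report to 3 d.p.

ΔQ_A = 1072 − 697 = 375; ΔP_B = 53.1 − 41.6 = 11.5.
Midpoints: Q̄_A = 884.5, P̄_B = 47.35.
ε = (ΔQ_A/Q̄_A)/(ΔP_B/P̄_B) = (375/884.5)/(11.5/47.35) ≈ 1.746.

1.746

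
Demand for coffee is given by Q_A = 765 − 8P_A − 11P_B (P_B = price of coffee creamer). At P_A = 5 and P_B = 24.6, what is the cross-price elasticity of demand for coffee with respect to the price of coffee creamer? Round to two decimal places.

-0.60

At P_A = 5 and P_B = 24.6: Q_A = 454.4.
∂Q_A/∂P_B = -11.
ε = (∂Q_A/∂P_B)(P_B/Q_A) = -11 × (24.6/454.4) ≈ -0.60.
Since ε < 0, coffee and coffee creamer are complements.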